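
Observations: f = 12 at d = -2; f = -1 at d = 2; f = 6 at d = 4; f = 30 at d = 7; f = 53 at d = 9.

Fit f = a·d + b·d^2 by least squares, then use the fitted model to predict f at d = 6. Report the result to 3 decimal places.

Normal-equation sums: Σd·d = 154, Σd·d^2 = 1136, Σd^2·d^2 = 9250.
Right-hand side: Σd·f = 685, Σd^2·f = 5903.
So MᵀM·[a, b]ᵀ = Mᵀf: [[154, 1136]; [1136, 9250]]·[a, b]ᵀ = [685, 5903]ᵀ.
det = 154·9250 − 1136² = 134004.
a = (685·9250 − 1136·5903)/134004 = -61593/22334; b = (154·5903 − 1136·685)/134004 = 21817/22334.
At d = 6: f̂ = (-61593/22334)·(6) + (21817/22334)·(36) = 207927/11167.

f̂ = 18.620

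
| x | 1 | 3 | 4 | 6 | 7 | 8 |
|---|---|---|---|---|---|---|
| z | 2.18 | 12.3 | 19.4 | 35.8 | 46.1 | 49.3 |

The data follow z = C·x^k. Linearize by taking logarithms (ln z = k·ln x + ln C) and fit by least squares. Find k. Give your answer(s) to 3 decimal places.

Let Y = ln z. Fitting Y = k·ln x + ln C by least squares:
XᵀX = [[14.4498, 8.3020]; [8.3020, 6]], rhs = [28.8386, 17.5609]ᵀ  (here Σln x = 8.3020, Σ(ln x)² = 14.4498, Σln z = 17.5609, Σln x·ln z = 28.8386).
Solving (det = 17.7753): k = 1.53250, ln C = 0.80635.

k = 1.532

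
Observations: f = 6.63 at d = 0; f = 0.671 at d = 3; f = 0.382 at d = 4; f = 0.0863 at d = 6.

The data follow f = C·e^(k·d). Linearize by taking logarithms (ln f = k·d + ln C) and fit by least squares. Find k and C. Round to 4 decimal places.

With ln fᵢ as the transformed response and dᵢ as the regressor:
Σd = 13.0000, Σ(d)² = 61.0000, Σln f = -1.9196, Σd·ln f = -19.7459.
Equations: 61.0000·k + 13.0000·ln C = -19.7459;  13.0000·k + 4·ln C = -1.9196.
Solving (det = 75.0000): k = -0.72037, ln C = 1.86131, so C = exp(1.86131) = 6.43213.

k = -0.7204, C = 6.4321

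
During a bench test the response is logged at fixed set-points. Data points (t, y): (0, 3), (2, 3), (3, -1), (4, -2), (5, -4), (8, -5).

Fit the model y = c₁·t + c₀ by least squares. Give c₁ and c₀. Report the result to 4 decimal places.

c₁ = -1.1518, c₀ = 3.2232

The normal equations are: 118·c₁ + 22·c₀ = -65;  22·c₁ + 6·c₀ = -6.
(Σt·t = 118, Σt = 22, Σ1 = 6, Σt·y = -65, Σy = -6.)
Δ = 118·6 − 22² = 224.
c₁ = ((-65)·6 − 22·(-6))/224 = -129/112; c₀ = (118·(-6) − 22·(-65))/224 = 361/112.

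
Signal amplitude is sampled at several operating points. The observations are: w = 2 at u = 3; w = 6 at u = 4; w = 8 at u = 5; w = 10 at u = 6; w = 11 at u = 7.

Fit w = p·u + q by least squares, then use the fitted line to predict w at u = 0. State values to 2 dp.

ŵ = -3.60

Setting ∂/∂p … = 0 gives: 135·p + 25·q = 207;  25·p + 5·q = 37.
(Σu·u = 135, Σu = 25, Σ1 = 5, Σu·w = 207, Σw = 37.)
det = 135·5 − 25² = 50.
p = (207·5 − 25·37)/50 = 11/5; q = (135·37 − 25·207)/50 = -18/5.
At u = 0: ŵ = (11/5)·(0) + (-18/5)·(1) = -18/5.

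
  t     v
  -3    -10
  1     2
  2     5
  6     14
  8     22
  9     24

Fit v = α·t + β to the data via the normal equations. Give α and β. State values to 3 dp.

The normal equations are: 195·α + 23·β = 518;  23·α + 6·β = 57.
(Σt·t = 195, Σt = 23, Σ1 = 6, Σt·v = 518, Σv = 57.)
Δ = 195·6 − 23² = 641.
α = (518·6 − 23·57)/641 = 1797/641; β = (195·57 − 23·518)/641 = -799/641.

α = 2.803, β = -1.246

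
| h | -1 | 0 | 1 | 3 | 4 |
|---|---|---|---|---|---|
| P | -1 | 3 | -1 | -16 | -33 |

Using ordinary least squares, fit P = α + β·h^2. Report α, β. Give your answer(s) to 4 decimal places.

The normal equations are: 5·α + 27·β = -48;  27·α + 339·β = -674.
Δ = 5·339 − 27² = 966.
α = ((-48)·339 − 27·(-674))/966 = 321/161; β = (5·(-674) − 27·(-48))/966 = -1037/483.

α = 1.9938, β = -2.1470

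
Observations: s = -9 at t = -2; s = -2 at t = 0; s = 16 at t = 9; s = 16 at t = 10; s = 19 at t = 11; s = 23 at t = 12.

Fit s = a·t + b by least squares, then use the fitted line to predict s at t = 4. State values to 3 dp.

Forming XᵀX = [[450, 40]; [40, 6]] and Xᵀs = [807, 63]ᵀ gives XᵀX·[a, b]ᵀ = Xᵀs.
Δ = 450·6 − 40² = 1100.
a = (807·6 − 40·63)/1100 = 1161/550; b = (450·63 − 40·807)/1100 = -393/110.
At t = 4: ŝ = (1161/550)·(4) + (-393/110)·(1) = 2679/550.

ŝ = 4.871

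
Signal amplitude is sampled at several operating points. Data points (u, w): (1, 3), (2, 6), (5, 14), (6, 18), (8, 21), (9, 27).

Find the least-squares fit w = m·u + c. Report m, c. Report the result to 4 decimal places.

m = 2.8361, c = 0.1803

With design matrix M, MᵀM = [[211, 31]; [31, 6]] and Mᵀw = [604, 89]ᵀ.
Eliminating c: 6·(row 1) − 31·(row 2) gives 305·m = 6·604 − 31·89 = 865, so m = 173/61.
Then c = (89 − 31·(173/61))/6 = 11/61.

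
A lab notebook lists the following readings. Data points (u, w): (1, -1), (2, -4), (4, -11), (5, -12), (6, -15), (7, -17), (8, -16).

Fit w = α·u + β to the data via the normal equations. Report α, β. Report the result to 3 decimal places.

Entries of AᵀA: Σu·u = 195, Σu = 33, Σ1 = 7.
And Σu·w = -450, Σw = -76.
det = 195·7 − 33² = 276.
α = ((-450)·7 − 33·(-76))/276 = -107/46; β = (195·(-76) − 33·(-450))/276 = 5/46.

α = -2.326, β = 0.109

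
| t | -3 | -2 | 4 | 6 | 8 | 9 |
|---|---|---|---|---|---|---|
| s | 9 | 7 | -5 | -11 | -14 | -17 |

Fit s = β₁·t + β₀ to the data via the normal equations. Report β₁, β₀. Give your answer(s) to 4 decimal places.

β₁ = -2.1521, β₀ = 2.7242

The normal system XᵀX·[β₁, β₀]ᵀ = Xᵀs is [[210, 22]; [22, 6]]·[β₁, β₀]ᵀ = [-392, -31]ᵀ.
Determinant 210·6 − 22² = 776.
β₁ = ((-392)·6 − 22·(-31))/776 = -835/388; β₀ = (210·(-31) − 22·(-392))/776 = 1057/388.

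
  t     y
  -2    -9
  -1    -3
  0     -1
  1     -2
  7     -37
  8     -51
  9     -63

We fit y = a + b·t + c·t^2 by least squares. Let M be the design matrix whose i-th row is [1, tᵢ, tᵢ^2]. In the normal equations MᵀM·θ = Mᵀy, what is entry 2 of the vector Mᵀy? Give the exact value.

-1215

Entry 2 ↔ basis t, so (Mᵀy)_{2} = Σᵢ (t)·yᵢ = (-2)·(-9) + (-1)·(-3) + (0)·(-1) + (1)·(-2) + (7)·(-37) + (8)·(-51) + (9)·(-63) = -1215.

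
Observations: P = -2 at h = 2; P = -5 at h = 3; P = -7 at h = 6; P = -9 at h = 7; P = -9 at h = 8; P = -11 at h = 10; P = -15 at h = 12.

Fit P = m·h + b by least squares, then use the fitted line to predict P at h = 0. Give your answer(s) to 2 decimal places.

P̂ = -0.41

Normal-equation sums: Σh·h = 406, Σh = 48, Σ1 = 7.
Right-hand side: Σh·P = -486, ΣP = -58.
Normal equations: [[406, 48]; [48, 7]]·[m, b]ᵀ = [-486, -58]ᵀ.
Determinant 406·7 − 48² = 538.
m = ((-486)·7 − 48·(-58))/538 = -309/269; b = (406·(-58) − 48·(-486))/538 = -110/269.
At h = 0: P̂ = (-309/269)·(0) + (-110/269)·(1) = -110/269.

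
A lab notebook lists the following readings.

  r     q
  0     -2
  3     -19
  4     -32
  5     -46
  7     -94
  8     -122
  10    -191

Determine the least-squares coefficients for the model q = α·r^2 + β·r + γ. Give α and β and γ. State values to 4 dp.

Entries of XᵀX: Σr^2·r^2 = 17459, Σr^2·r = 2071, Σr^2 = 263, Σr·r = 263, Σr = 37, Σ1 = 7.
For Xᵀq: Σr^2·q = -33347, Σr·q = -3959, Σq = -506.
XᵀX·[α, β, γ]ᵀ = Xᵀq becomes [[17459, 2071, 263]; [2071, 263, 37]; [263, 37, 7]]·[α, β, γ]ᵀ = [-33347, -3959, -506]ᵀ.
Solving the 3×3 system (Gaussian elimination) gives α = -46067/23694, β = 13819/23694, γ = -833/359.

α = -1.9442, β = 0.5832, γ = -2.3203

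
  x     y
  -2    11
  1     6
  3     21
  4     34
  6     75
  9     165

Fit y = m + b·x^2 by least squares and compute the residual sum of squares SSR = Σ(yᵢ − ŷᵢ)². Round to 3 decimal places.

Compute the Gram sums: Σ1 = 6, Σx^2 = 147, Σx^2·x^2 = 8211.
Moment sums: Σy = 312, Σx^2·y = 16848.
AᵀA·[m, b]ᵀ = Aᵀy becomes [[6, 147]; [147, 8211]]·[m, b]ᵀ = [312, 16848]ᵀ.
Determinant 6·8211 − 147² = 27657.
m = (312·8211 − 147·16848)/27657 = 1352/439; b = (6·16848 − 147·312)/27657 = 6136/3073.
Residuals: -205/3073, 2838/3073, -155/3073, -3158/3073, 115/3073, 565/3073; SSR = 5996/3073.

SSR = 1.951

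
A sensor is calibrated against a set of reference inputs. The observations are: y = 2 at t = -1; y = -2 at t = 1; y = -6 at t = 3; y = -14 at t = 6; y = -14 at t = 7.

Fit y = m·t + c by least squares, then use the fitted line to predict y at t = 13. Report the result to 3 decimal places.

ŷ = -27.625

The normal equations are: 96·m + 16·c = -204;  16·m + 5·c = -34.
det = 96·5 − 16² = 224.
m = ((-204)·5 − 16·(-34))/224 = -17/8; c = (96·(-34) − 16·(-204))/224 = 0.
At t = 13: ŷ = (-17/8)·(13) + (0)·(1) = -221/8.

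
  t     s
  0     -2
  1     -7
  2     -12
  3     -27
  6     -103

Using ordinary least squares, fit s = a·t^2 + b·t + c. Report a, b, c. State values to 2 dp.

From the data, Σt^2·t^2 = 1394, Σt^2·t = 252, Σt^2 = 50, Σt·t = 50, Σt = 12, Σ1 = 5.
For Aᵀs: Σt^2·s = -4006, Σt·s = -730, Σs = -151.
Row-reducing yields a = -1830/637, b = 349/637, c = -1775/637.

a = -2.87, b = 0.55, c = -2.79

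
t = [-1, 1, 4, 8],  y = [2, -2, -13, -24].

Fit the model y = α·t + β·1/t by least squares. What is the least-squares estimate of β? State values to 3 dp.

The normal system MᵀM·[α, β]ᵀ = Mᵀy is [[82, 4]; [4, 133/64]]·[α, β]ᵀ = [-248, -41/4]ᵀ.
det = 82·(133/64) − 4² = 4941/32.
α = ((-248)·(133/64) − 4·(-41/4))/(4941/32) = -5060/1647; β = (82·(-41/4) − 4·(-248))/(4941/32) = 1616/1647.

β = 0.981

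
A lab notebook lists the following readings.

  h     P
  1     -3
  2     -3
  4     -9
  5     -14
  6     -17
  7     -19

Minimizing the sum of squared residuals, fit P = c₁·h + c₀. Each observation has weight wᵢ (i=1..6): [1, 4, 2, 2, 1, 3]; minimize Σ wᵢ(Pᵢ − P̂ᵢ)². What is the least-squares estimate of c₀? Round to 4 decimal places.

Setting ∂/∂c₁ … = 0 gives: 282·c₁ + 54·c₀ = -740;  54·c₁ + 13·c₀ = -135.
(Σwᵢ·h·h = 282, Σwᵢ·h = 54, Σwᵢ·1 = 13, Σwᵢ·h·P = -740, Σwᵢ·P = -135.)
det = 282·13 − 54² = 750.
c₁ = ((-740)·13 − 54·(-135))/750 = -233/75; c₀ = (282·(-135) − 54·(-740))/750 = 63/25.

c₀ = 2.5200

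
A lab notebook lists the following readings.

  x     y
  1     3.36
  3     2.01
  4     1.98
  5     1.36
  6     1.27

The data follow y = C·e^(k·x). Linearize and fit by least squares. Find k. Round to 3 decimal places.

k = -0.197

With ln yᵢ as the transformed response and xᵢ as the regressor:
XᵀX = [[87.0000, 19.0000]; [19.0000, 5]], rhs = [9.0103, 3.1397]ᵀ  (here Σx = 19.0000, Σ(x)² = 87.0000, Σln y = 3.1397, Σx·ln y = 9.0103).
Δ = 87.0000·5 − (19.0000)² = 74.0000; k = (9.0103·5 − 19.0000·3.1397)/74.0000 = -0.19733, ln C = (87.0000·3.1397 − 19.0000·9.0103)/74.0000 = 1.37779.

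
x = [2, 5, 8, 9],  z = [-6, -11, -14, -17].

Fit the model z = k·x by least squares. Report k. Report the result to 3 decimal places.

k = -1.908

Entries of MᵀM: Σx·x = 174.
Right-hand side: Σx·z = -332.
Hence k = -332 / 174 ≈ -1.90805.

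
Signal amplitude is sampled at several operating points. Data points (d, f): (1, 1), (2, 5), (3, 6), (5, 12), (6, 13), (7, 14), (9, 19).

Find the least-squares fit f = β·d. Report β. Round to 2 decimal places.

XᵀX·[β]ᵀ = Xᵀf reads: 205·β = 436.
β = 436/205 = 2.12683.

β = 2.13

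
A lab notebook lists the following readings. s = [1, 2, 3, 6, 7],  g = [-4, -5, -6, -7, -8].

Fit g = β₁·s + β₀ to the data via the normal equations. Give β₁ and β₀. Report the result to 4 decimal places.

β₁ = -0.5970, β₀ = -3.7313

With design matrix X, XᵀX = [[99, 19]; [19, 5]] and Xᵀg = [-130, -30]ᵀ.
det = 99·5 − 19² = 134.
β₁ = ((-130)·5 − 19·(-30))/134 = -40/67; β₀ = (99·(-30) − 19·(-130))/134 = -250/67.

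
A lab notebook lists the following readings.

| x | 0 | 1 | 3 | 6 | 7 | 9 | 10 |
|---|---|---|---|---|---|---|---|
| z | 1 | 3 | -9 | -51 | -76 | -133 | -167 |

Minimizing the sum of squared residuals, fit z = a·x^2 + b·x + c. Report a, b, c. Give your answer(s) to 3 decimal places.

The normal system AᵀA·[a, b, c]ᵀ = Aᵀz is [[20340, 2316, 276]; [2316, 276, 36]; [276, 36, 7]]·[a, b, c]ᵀ = [-33111, -3729, -432]ᵀ.
Solving the 3×3 system (Gaussian elimination) gives a = -2659/1348, b = 969/337, c = 429/337.

a = -1.973, b = 2.875, c = 1.273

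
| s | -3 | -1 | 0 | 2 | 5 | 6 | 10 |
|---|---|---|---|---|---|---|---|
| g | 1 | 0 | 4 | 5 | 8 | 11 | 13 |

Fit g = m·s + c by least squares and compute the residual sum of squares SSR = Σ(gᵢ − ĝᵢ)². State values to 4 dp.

Forming MᵀM = [[175, 19]; [19, 7]] and Mᵀg = [243, 42]ᵀ gives MᵀM·[m, c]ᵀ = Mᵀg.
Eliminating c: 7·(row 1) − 19·(row 2) gives 864·m = 7·243 − 19·42 = 903, so m = 301/288.
Then c = (42 − 19·(301/288))/7 = 911/288.
Residuals: 35/36, -305/144, 241/288, -73/288, -7/18, 451/288, -59/96; SSR = 881/96.

SSR = 9.1771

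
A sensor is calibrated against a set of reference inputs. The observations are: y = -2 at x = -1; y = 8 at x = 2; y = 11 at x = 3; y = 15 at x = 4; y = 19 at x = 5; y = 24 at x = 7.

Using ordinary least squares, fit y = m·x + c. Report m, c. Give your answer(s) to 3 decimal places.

Setting ∂/∂m … = 0 gives: 104·m + 20·c = 374;  20·m + 6·c = 75.
(Σx·x = 104, Σx = 20, Σ1 = 6, Σx·y = 374, Σy = 75.)
det = 104·6 − 20² = 224.
m = (374·6 − 20·75)/224 = 93/28; c = (104·75 − 20·374)/224 = 10/7.

m = 3.321, c = 1.429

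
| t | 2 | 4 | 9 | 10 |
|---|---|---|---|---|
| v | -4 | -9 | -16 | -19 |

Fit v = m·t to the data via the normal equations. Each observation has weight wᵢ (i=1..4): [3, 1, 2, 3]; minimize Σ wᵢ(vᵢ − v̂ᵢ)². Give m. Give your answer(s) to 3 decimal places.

m = -1.873

The normal equations are: 490·m = -918.
(Σwᵢ·t·t = 490, Σwᵢ·t·v = -918.)
Hence m = -918 / 490 ≈ -1.87347.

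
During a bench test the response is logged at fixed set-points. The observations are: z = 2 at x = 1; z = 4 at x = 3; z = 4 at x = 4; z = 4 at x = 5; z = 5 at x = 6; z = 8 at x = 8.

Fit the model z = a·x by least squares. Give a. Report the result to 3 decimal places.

a = 0.954

With design matrix A, AᵀA = [[151]] and Aᵀz = [144]ᵀ.
a = 144/151 = 0.953642.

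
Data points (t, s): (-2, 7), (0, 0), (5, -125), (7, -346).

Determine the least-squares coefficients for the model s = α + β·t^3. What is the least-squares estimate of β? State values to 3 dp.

β = -1.007

Compute the Gram sums: Σ1 = 4, Σt^3 = 460, Σt^3·t^3 = 133338.
For Aᵀs: Σs = -464, Σt^3·s = -134359.
Normal equations: [[4, 460]; [460, 133338]]·[α, β]ᵀ = [-464, -134359]ᵀ.
Eliminating β: 133338·(row 1) − 460·(row 2) gives 321752·α = 133338·(-464) − 460·(-134359) = -63692, so α = -15923/80438.
Then β = ((-134359) − 460·(-15923/80438))/133338 = -80999/80438.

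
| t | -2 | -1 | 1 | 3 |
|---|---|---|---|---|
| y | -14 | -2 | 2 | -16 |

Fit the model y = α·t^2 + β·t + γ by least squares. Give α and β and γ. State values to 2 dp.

Setting ∂/∂α … = 0 gives: 99·α + 19·β + 15·γ = -200;  19·α + 15·β + 1·γ = -16;  15·α + 1·β + 4·γ = -30.
(Σt^2·t^2 = 99, Σt^2·t = 19, Σt^2 = 15, Σt·t = 15, Σt = 1, Σ1 = 4, Σt^2·y = -200, Σt·y = -16, Σy = -30.)
Row-reducing yields α = -1161/398, β = 971/398, γ = 563/199.

α = -2.92, β = 2.44, γ = 2.83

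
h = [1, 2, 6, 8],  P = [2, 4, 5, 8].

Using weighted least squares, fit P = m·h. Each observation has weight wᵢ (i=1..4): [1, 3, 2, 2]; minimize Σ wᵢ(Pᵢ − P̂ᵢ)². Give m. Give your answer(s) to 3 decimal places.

Setting ∂/∂m … = 0 gives: 213·m = 214.
(Σwᵢ·h·h = 213, Σwᵢ·h·P = 214.)
m = 214/213 = 1.00469.

m = 1.005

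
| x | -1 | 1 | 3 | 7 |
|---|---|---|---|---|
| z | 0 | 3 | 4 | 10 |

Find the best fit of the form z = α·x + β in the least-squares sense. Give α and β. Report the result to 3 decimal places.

Entries of AᵀA: Σx·x = 60, Σx = 10, Σ1 = 4.
Moment sums: Σx·z = 85, Σz = 17.
So AᵀA·[α, β]ᵀ = Aᵀz: [[60, 10]; [10, 4]]·[α, β]ᵀ = [85, 17]ᵀ.
Eliminating β: 4·(row 1) − 10·(row 2) gives 140·α = 4·85 − 10·17 = 170, so α = 17/14.
Then β = (17 − 10·(17/14))/4 = 17/14.

α = 1.214, β = 1.214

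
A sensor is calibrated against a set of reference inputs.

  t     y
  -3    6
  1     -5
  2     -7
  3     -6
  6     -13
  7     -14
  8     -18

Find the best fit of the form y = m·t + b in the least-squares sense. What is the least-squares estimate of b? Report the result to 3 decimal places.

Forming MᵀM = [[172, 24]; [24, 7]] and Mᵀy = [-375, -57]ᵀ gives MᵀM·[m, b]ᵀ = Mᵀy.
Determinant 172·7 − 24² = 628.
m = ((-375)·7 − 24·(-57))/628 = -1257/628; b = (172·(-57) − 24·(-375))/628 = -201/157.

b = -1.280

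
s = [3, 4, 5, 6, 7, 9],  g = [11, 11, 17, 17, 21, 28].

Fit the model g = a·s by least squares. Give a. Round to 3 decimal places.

Compute the Gram sums: Σs·s = 216.
And Σs·g = 663.
MᵀM·[a]ᵀ = Mᵀg becomes [[216]]·[a]ᵀ = [663]ᵀ.
Hence a = 663 / 216 ≈ 3.06944.

a = 3.069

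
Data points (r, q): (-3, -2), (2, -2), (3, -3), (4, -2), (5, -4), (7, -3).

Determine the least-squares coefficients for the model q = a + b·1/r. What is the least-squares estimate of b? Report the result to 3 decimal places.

Setting ∂/∂a … = 0 gives: 6·a + (153/140)·b = -16;  (153/140)·a + (104981/176400)·b = -643/210.
(Σ1 = 6, Σ1/r = 153/140, Σ1/r·1/r = 104981/176400, Σq = -16, Σ1/r·q = -643/210.)
Eliminating b: (104981/176400)·(row 1) − (153/140)·(row 2) gives (27947/11760)·a = (104981/176400)·(-16) − (153/140)·(-643/210) = -544711/88200, so a = -1089422/419205.
Then b = ((-643/210) − (153/140)·(-1089422/419205))/(104981/176400) = -10416/27947.

b = -0.373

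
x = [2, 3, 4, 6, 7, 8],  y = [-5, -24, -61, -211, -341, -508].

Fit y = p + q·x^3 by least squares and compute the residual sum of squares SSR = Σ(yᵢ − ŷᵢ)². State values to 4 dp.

SSR = 5.1142

The normal system AᵀA·[p, q]ᵀ = Aᵀy is [[6, 1170]; [1170, 431338]]·[p, q]ᵀ = [-1150, -427227]ᵀ.
Δ = 6·431338 − 1170² = 1219128.
p = ((-1150)·431338 − 1170·(-427227))/1219128 = 1908445/609564; q = (6·(-427227) − 1170·(-1150))/1219128 = -202977/203188.
Residuals: -84817/609564, -24211/152391, -120265/609564, 1002647/609564, -226609/152391, 205715/609564; SSR = 3117445/609564.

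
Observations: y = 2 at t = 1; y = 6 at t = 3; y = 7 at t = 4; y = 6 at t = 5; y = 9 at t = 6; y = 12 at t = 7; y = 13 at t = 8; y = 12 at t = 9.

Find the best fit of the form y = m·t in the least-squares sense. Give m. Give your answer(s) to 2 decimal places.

m = 1.52

Entries of XᵀX: Σt·t = 281.
Moment sums: Σt·y = 428.
Normal equations: [[281]]·[m]ᵀ = [428]ᵀ.
Hence m = 428 / 281 ≈ 1.52313.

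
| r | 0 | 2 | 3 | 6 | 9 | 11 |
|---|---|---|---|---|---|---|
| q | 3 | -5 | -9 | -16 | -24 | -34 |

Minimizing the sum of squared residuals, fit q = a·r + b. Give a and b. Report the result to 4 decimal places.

a = -3.1248, b = 1.9780

The normal equations are: 251·a + 31·b = -723;  31·a + 6·b = -85.
det = 251·6 − 31² = 545.
a = ((-723)·6 − 31·(-85))/545 = -1703/545; b = (251·(-85) − 31·(-723))/545 = 1078/545.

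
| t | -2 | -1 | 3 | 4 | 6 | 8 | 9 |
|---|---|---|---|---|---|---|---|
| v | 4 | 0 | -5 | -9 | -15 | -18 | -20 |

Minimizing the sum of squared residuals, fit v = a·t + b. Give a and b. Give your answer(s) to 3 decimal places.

From the data, Σt·t = 211, Σt = 27, Σ1 = 7.
And Σt·v = -473, Σv = -63.
Eliminating b: 7·(row 1) − 27·(row 2) gives 748·a = 7·(-473) − 27·(-63) = -1610, so a = -805/374.
Then b = ((-63) − 27·(-805/374))/7 = -261/374.

a = -2.152, b = -0.698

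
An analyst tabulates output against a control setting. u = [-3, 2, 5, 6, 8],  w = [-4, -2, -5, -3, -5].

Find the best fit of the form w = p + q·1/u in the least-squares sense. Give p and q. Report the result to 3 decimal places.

p = -4.061, q = 1.984

Setting ∂/∂p … = 0 gives: 5·p + (79/120)·q = -19;  (79/120)·p + (6401/14400)·q = -43/24.
(Σ1 = 5, Σ1/u = 79/120, Σ1/u·1/u = 6401/14400, Σw = -19, Σ1/u·w = -43/24.)
Eliminating q: (6401/14400)·(row 1) − (79/120)·(row 2) gives (2147/1200)·p = (6401/14400)·(-19) − (79/120)·(-43/24) = -5813/800, so p = -17439/4294.
Then q = ((-43/24) − (79/120)·(-17439/4294))/(6401/14400) = 4260/2147.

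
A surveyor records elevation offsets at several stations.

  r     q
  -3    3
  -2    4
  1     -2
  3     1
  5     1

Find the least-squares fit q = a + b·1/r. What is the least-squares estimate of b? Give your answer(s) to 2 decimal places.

Normal-equation sums: Σ1 = 5, Σ1/r = 7/10, Σ1/r·1/r = 1361/900.
For Aᵀq: Σq = 7, Σ1/r·q = -67/15.
Normal equations: [[5, 7/10]; [7/10, 1361/900]]·[a, b]ᵀ = [7, -67/15]ᵀ.
Determinant 5·(1361/900) − (7/10)² = 1591/225.
a = (7·(1361/900) − (7/10)·(-67/15))/(1591/225) = 287/148; b = (5·(-67/15) − (7/10)·7)/(1591/225) = -285/74.

b = -3.85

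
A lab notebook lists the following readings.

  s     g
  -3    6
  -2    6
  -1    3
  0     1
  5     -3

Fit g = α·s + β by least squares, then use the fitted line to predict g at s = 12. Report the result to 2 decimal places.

ĝ = -11.68

Compute the Gram sums: Σs·s = 39, Σs = -1, Σ1 = 5.
Right-hand side: Σs·g = -48, Σg = 13.
Normal equations: [[39, -1]; [-1, 5]]·[α, β]ᵀ = [-48, 13]ᵀ.
Δ = 39·5 − (-1)² = 194.
α = ((-48)·5 − (-1)·13)/194 = -227/194; β = (39·13 − (-1)·(-48))/194 = 459/194.
At s = 12: ĝ = (-227/194)·(12) + (459/194)·(1) = -2265/194.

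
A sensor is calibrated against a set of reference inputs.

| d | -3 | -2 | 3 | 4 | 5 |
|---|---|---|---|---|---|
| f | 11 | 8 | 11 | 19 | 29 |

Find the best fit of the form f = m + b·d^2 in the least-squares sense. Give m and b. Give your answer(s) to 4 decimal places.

XᵀX·[m, b]ᵀ = Xᵀf reads: 5·m + 63·b = 78;  63·m + 1059·b = 1259.
(Σ1 = 5, Σd^2 = 63, Σd^2·d^2 = 1059, Σf = 78, Σd^2·f = 1259.)
Eliminating b: 1059·(row 1) − 63·(row 2) gives 1326·m = 1059·78 − 63·1259 = 3285, so m = 1095/442.
Then b = (1259 − 63·(1095/442))/1059 = 1381/1326.

m = 2.4774, b = 1.0415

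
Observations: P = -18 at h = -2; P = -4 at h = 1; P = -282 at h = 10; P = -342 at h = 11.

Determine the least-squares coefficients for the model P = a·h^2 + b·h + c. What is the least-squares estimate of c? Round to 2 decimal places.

XᵀX·[a, b, c]ᵀ = XᵀP reads: 24658·a + 2324·b + 226·c = -69658;  2324·a + 226·b + 20·c = -6550;  226·a + 20·b + 4·c = -646.
(Σh^2·h^2 = 24658, Σh^2·h = 2324, Σh^2 = 226, Σh·h = 226, Σh = 20, Σ1 = 4, Σh^2·P = -69658, Σh·P = -6550, ΣP = -646.)
Row-reducing yields a = -35659/12063, b = 6687/4021, c = -33746/12063.

c = -2.80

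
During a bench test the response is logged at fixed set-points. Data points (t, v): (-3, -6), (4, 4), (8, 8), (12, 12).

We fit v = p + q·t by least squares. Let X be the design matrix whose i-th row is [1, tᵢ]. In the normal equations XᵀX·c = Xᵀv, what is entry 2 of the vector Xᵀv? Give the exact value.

Entry 2 ↔ basis t, so (Xᵀv)_{2} = Σᵢ (t)·vᵢ = (-3)·(-6) + (4)·(4) + (8)·(8) + (12)·(12) = 242.

242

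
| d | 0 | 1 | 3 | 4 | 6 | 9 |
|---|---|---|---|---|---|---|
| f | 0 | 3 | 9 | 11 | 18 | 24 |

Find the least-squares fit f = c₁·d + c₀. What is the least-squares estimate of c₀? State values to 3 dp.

Forming AᵀA = [[143, 23]; [23, 6]] and Aᵀf = [398, 65]ᵀ gives AᵀA·[c₁, c₀]ᵀ = Aᵀf.
Eliminating c₀: 6·(row 1) − 23·(row 2) gives 329·c₁ = 6·398 − 23·65 = 893, so c₁ = 19/7.
Then c₀ = (65 − 23·(19/7))/6 = 3/7.

c₀ = 0.429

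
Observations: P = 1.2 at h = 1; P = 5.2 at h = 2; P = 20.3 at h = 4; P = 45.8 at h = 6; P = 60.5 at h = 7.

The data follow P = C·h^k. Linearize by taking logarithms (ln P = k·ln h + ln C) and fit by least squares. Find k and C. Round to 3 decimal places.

Let Y = ln P. Fitting Y = k·ln h + ln C by least squares:
Σln h = 5.8171, Σ(ln h)² = 9.3992, Σln P = 12.7685, Σln h·ln P = 20.1519.
Equations: 9.3992·k + 5.8171·ln C = 20.1519;  5.8171·k + 5·ln C = 12.7685.
Δ = 9.3992·5 − (5.8171)² = 13.1574; k = (20.1519·5 − 5.8171·12.7685)/13.1574 = 2.01284, ln C = (9.3992·12.7685 − 5.8171·20.1519)/13.1574 = 0.21192, so C = exp(0.21192) = 1.23605.

k = 2.013, C = 1.236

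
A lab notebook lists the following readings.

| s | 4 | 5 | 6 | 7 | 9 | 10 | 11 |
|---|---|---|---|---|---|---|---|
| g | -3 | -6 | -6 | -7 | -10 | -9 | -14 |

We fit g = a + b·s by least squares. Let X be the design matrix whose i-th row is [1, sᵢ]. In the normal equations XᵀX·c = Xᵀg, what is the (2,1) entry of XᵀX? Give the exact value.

Row 2 ↔ basis s, column 1 ↔ basis 1, so (XᵀX)_{2,1} = Σᵢ s = (4)·(1) + (5)·(1) + (6)·(1) + (7)·(1) + (9)·(1) + (10)·(1) + (11)·(1) = 52.

52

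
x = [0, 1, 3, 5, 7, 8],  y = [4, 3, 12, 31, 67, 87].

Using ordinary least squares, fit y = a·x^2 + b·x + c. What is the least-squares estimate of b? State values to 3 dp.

b = -2.374

Normal-equation sums: Σx^2·x^2 = 7204, Σx^2·x = 1008, Σx^2 = 148, Σx·x = 148, Σx = 24, Σ1 = 6.
For Mᵀy: Σx^2·y = 9737, Σx·y = 1359, Σy = 204.
Solving the 3×3 system (Gaussian elimination) gives a = 1083/676, b = -1605/676, c = 1345/338.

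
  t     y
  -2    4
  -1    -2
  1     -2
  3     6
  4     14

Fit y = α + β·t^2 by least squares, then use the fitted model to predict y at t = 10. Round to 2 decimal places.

Normal-equation sums: Σ1 = 5, Σt^2 = 31, Σt^2·t^2 = 355.
Right-hand side: Σy = 20, Σt^2·y = 290.
XᵀX·[α, β]ᵀ = Xᵀy becomes [[5, 31]; [31, 355]]·[α, β]ᵀ = [20, 290]ᵀ.
Δ = 5·355 − 31² = 814.
α = (20·355 − 31·290)/814 = -945/407; β = (5·290 − 31·20)/814 = 415/407.
At t = 10: ŷ = (-945/407)·(1) + (415/407)·(100) = 40555/407.

ŷ = 99.64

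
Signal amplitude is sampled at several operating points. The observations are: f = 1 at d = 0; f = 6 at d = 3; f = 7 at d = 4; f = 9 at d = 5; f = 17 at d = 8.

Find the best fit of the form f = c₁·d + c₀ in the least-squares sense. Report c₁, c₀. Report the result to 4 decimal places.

Compute the Gram sums: Σd·d = 114, Σd = 20, Σ1 = 5.
And Σd·f = 227, Σf = 40.
So AᵀA·[c₁, c₀]ᵀ = Aᵀf: [[114, 20]; [20, 5]]·[c₁, c₀]ᵀ = [227, 40]ᵀ.
Δ = 114·5 − 20² = 170.
c₁ = (227·5 − 20·40)/170 = 67/34; c₀ = (114·40 − 20·227)/170 = 2/17.

c₁ = 1.9706, c₀ = 0.1176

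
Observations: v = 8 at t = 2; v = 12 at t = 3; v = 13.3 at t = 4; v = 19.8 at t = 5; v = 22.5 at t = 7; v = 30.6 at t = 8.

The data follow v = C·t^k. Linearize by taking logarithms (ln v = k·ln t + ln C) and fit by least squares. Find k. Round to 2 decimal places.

k = 0.91

Let Y = ln v. Fitting Y = k·ln t + ln C by least squares:
XᵀX = [[14.3101, 8.8128]; [8.8128, 6]], rhs = [25.7364, 16.6723]ᵀ  (here Σln t = 8.8128, Σ(ln t)² = 14.3101, Σln v = 16.6723, Σln t·ln v = 25.7364).
Solving (det = 8.1947): k = 0.91374, ln C = 1.43662.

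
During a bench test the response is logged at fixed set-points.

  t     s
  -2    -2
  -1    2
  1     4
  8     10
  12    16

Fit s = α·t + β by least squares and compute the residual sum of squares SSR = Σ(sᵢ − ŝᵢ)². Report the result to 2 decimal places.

Entries of XᵀX: Σt·t = 214, Σt = 18, Σ1 = 5.
For Xᵀs: Σt·s = 278, Σs = 30.
Δ = 214·5 − 18² = 746.
α = (278·5 − 18·30)/746 = 425/373; β = (214·30 − 18·278)/746 = 708/373.
Residuals: -604/373, 463/373, 359/373, -378/373, 160/373; SSR = 2350/373.

SSR = 6.30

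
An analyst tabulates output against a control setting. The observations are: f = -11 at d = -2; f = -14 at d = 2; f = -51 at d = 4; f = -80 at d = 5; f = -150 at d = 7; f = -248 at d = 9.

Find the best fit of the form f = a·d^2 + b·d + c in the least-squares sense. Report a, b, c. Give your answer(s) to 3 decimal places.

a = -2.959, b = -0.795, c = -0.756

Forming MᵀM = [[9875, 1261, 179]; [1261, 179, 25]; [179, 25, 6]] and Mᵀf = [-30354, -3892, -554]ᵀ gives MᵀM·[a, b, c]ᵀ = Mᵀf.
Inverting the 3×3 Gram matrix, [a, b, c]ᵀ = [-131291/44376, -35279/44376, -65/86]ᵀ.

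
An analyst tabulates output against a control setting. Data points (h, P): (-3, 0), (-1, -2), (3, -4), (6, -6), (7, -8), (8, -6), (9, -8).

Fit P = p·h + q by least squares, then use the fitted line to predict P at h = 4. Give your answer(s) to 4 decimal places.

Entries of XᵀX: Σh·h = 249, Σh = 29, Σ1 = 7.
Right-hand side: Σh·P = -222, ΣP = -34.
Eliminating q: 7·(row 1) − 29·(row 2) gives 902·p = 7·(-222) − 29·(-34) = -568, so p = -284/451.
Then q = ((-34) − 29·(-284/451))/7 = -1014/451.
At h = 4: P̂ = (-284/451)·(4) + (-1014/451)·(1) = -2150/451.

P̂ = -4.7672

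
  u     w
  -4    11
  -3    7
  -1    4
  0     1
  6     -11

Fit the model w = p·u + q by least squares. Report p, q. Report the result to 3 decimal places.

p = -2.127, q = 1.549

Compute the Gram sums: Σu·u = 62, Σu = -2, Σ1 = 5.
Right-hand side: Σu·w = -135, Σw = 12.
Δ = 62·5 − (-2)² = 306.
p = ((-135)·5 − (-2)·12)/306 = -217/102; q = (62·12 − (-2)·(-135))/306 = 79/51.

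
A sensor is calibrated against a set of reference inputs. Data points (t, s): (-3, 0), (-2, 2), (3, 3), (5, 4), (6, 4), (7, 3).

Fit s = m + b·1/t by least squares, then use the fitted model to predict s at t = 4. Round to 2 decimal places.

ŝ = 3.50

Forming AᵀA = [[6, 1/105]; [1/105, 1373/2450]] and Aᵀs = [16, 199/105]ᵀ gives AᵀA·[m, b]ᵀ = Aᵀs.
Δ = 6·(1373/2450) − (1/105)² = 7414/2205.
m = (16·(1373/2450) − (1/105)·(199/105))/(7414/2205) = 98657/37070; b = (6·(199/105) − (1/105)·16)/(7414/2205) = 12369/3707.
At t = 4: ŝ = (98657/37070)·(1) + (12369/3707)·(1/4) = 259159/74140.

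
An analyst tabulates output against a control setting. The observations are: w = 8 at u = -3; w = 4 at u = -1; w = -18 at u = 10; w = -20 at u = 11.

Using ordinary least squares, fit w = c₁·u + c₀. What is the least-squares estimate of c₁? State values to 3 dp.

c₁ = -2.000

Entries of MᵀM: Σu·u = 231, Σu = 17, Σ1 = 4.
Right-hand side: Σu·w = -428, Σw = -26.
Normal equations: [[231, 17]; [17, 4]]·[c₁, c₀]ᵀ = [-428, -26]ᵀ.
Eliminating c₀: 4·(row 1) − 17·(row 2) gives 635·c₁ = 4·(-428) − 17·(-26) = -1270, so c₁ = -2.
Then c₀ = ((-26) − 17·(-2))/4 = 2.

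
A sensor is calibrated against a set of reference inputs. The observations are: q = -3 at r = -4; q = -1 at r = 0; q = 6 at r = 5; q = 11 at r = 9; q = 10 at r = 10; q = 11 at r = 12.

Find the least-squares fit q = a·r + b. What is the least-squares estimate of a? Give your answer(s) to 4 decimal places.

From the data, Σr·r = 366, Σr = 32, Σ1 = 6.
Right-hand side: Σr·q = 373, Σq = 34.
So XᵀX·[a, b]ᵀ = Xᵀq: [[366, 32]; [32, 6]]·[a, b]ᵀ = [373, 34]ᵀ.
Eliminating b: 6·(row 1) − 32·(row 2) gives 1172·a = 6·373 − 32·34 = 1150, so a = 575/586.
Then b = (34 − 32·(575/586))/6 = 127/293.

a = 0.9812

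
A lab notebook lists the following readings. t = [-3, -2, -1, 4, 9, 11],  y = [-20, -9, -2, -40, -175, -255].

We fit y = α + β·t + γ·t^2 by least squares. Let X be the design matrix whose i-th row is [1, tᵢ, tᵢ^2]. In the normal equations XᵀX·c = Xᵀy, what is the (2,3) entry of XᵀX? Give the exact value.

2088

Row 2 ↔ basis t, column 3 ↔ basis t^2, so (XᵀX)_{2,3} = Σᵢ (t)·(t^2) = (-3)·(9) + (-2)·(4) + (-1)·(1) + (4)·(16) + (9)·(81) + (11)·(121) = 2088.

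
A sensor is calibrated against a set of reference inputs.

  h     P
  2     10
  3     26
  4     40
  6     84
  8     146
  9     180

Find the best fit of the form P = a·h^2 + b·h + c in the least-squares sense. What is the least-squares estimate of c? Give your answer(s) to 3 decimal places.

c = -3.266

Normal-equation sums: Σh^2·h^2 = 12306, Σh^2·h = 1556, Σh^2 = 210, Σh·h = 210, Σh = 32, Σ1 = 6.
For MᵀP: Σh^2·P = 27862, Σh·P = 3550, ΣP = 486.
So MᵀM·[a, b, c]ᵀ = MᵀP: [[12306, 1556, 210]; [1556, 210, 32]; [210, 32, 6]]·[a, b, c]ᵀ = [27862, 3550, 486]ᵀ.
Inverting the 3×3 Gram matrix, [a, b, c]ᵀ = [3434/1815, 2047/605, -5927/1815]ᵀ.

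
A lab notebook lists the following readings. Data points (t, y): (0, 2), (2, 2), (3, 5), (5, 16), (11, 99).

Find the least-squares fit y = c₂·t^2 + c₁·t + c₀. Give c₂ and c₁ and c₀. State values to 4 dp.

c₂ = 0.9943, c₁ = -2.1375, c₀ = 2.1577

Entries of MᵀM: Σt^2·t^2 = 15363, Σt^2·t = 1491, Σt^2 = 159, Σt·t = 159, Σt = 21, Σ1 = 5.
Moment sums: Σt^2·y = 12432, Σt·y = 1188, Σy = 124.
Row-reducing yields c₂ = 7190/7231, c₁ = -2208/1033, c₀ = 15602/7231.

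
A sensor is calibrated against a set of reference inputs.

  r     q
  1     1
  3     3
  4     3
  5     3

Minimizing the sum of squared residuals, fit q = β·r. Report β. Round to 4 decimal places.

With design matrix X, XᵀX = [[51]] and Xᵀq = [37]ᵀ.
Hence β = 37 / 51 ≈ 0.72549.

β = 0.7255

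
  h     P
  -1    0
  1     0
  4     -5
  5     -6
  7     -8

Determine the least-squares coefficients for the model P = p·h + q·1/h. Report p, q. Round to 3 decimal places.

p = -1.216, q = 1.171

Normal-equation sums: Σh·h = 92, Σh·1/h = 5, Σ1/h·1/h = 41609/19600.
Right-hand side: Σh·P = -106, Σ1/h·P = -503/140.
XᵀX·[p, q]ᵀ = XᵀP becomes [[92, 5]; [5, 41609/19600]]·[p, q]ᵀ = [-106, -503/140]ᵀ.
Eliminating q: (41609/19600)·(row 1) − 5·(row 2) gives (834507/4900)·p = (41609/19600)·(-106) − 5·(-503/140) = -2029227/9800, so p = -676409/556338.
Then q = ((-503/140) − 5·(-676409/556338))/(41609/19600) = 325780/278169.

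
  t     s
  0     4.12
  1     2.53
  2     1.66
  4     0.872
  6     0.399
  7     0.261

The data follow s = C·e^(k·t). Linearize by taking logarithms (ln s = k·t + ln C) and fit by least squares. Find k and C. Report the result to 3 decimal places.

k = -0.382, C = 3.853

Taking logs, ln s = k·t + ln C, so regress ln s on t.
Σt = 20.0000, Σ(t)² = 106.0000, Σln s = 0.4519, Σt·ln s = -13.5214.
Equations: 106.0000·k + 20.0000·ln C = -13.5214;  20.0000·k + 6·ln C = 0.4519.
Δ = 106.0000·6 − (20.0000)² = 236.0000; k = (-13.5214·6 − 20.0000·0.4519)/236.0000 = -0.38206, ln C = (106.0000·0.4519 − 20.0000·-13.5214)/236.0000 = 1.34885, so C = exp(1.34885) = 3.85300.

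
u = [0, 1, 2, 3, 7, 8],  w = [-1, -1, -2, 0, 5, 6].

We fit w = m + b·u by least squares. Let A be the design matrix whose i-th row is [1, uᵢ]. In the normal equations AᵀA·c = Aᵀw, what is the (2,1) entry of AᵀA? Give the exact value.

21

Row 2 ↔ basis u, column 1 ↔ basis 1, so (AᵀA)_{2,1} = Σᵢ u = (0)·(1) + (1)·(1) + (2)·(1) + (3)·(1) + (7)·(1) + (8)·(1) = 21.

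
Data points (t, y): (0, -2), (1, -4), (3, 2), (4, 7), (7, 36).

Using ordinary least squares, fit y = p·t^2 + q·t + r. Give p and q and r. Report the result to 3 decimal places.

p = 1.042, q = -1.792, r = -2.450

Forming MᵀM = [[2739, 435, 75]; [435, 75, 15]; [75, 15, 5]] and Mᵀy = [1890, 282, 39]ᵀ gives MᵀM·[p, q, r]ᵀ = Mᵀy.
Solving the 3×3 system (Gaussian elimination) gives p = 25/24, q = -43/24, r = -49/20.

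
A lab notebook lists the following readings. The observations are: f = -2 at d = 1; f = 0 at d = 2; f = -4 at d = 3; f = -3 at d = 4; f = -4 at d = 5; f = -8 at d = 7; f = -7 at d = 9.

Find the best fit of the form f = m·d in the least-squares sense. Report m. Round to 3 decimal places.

From the data, Σd·d = 185.
For Mᵀf: Σd·f = -165.
So MᵀM·[m]ᵀ = Mᵀf: [[185]]·[m]ᵀ = [-165]ᵀ.
Hence m = -165 / 185 ≈ -0.891892.

m = -0.892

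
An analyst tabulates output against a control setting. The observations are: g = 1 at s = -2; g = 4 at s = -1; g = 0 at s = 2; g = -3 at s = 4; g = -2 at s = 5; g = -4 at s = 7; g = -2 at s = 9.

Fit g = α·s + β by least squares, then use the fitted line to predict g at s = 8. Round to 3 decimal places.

ĝ = -3.357

Setting ∂/∂α … = 0 gives: 180·α + 24·β = -74;  24·α + 7·β = -6.
(Σs·s = 180, Σs = 24, Σ1 = 7, Σs·g = -74, Σg = -6.)
Eliminating β: 7·(row 1) − 24·(row 2) gives 684·α = 7·(-74) − 24·(-6) = -374, so α = -187/342.
Then β = ((-6) − 24·(-187/342))/7 = 58/57.
At s = 8: ĝ = (-187/342)·(8) + (58/57)·(1) = -574/171.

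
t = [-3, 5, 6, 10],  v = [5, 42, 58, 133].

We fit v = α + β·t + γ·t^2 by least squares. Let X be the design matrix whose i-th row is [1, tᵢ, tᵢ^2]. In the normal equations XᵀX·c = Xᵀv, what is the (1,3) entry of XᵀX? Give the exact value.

Row 1 ↔ basis 1, column 3 ↔ basis t^2, so (XᵀX)_{1,3} = Σᵢ t^2 = (1)·(9) + (1)·(25) + (1)·(36) + (1)·(100) = 170.

170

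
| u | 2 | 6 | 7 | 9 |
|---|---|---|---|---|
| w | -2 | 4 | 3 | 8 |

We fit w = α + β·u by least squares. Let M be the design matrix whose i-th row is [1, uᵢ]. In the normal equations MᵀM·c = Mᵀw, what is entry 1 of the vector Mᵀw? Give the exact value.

13

Entry 1 ↔ basis 1, so (Mᵀw)_{1} = Σᵢ wᵢ = (1)·(-2) + (1)·(4) + (1)·(3) + (1)·(8) = 13.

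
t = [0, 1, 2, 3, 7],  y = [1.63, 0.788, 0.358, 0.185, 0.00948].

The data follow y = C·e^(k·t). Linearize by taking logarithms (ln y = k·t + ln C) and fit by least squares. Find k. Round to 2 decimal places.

Taking logs, ln y = k·t + ln C, so regress ln y on t.
Σt = 13.0000, Σ(t)² = 63.0000, Σln y = -7.1229, Σt·ln y = -39.9649.
Normal system: [[63.0000, 13.0000]; [13.0000, 5]]·[k, ln C]ᵀ = [-39.9649, -7.1229]ᵀ.
Solving (det = 146.0000): k = -0.73443, ln C = 0.48495.

k = -0.73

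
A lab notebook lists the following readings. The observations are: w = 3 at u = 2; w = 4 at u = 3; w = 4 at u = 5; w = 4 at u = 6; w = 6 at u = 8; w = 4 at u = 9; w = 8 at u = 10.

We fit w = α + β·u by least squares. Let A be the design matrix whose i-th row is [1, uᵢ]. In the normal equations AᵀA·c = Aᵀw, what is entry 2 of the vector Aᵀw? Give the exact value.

226

Entry 2 ↔ basis u, so (Aᵀw)_{2} = Σᵢ (u)·wᵢ = (2)·(3) + (3)·(4) + (5)·(4) + (6)·(4) + (8)·(6) + (9)·(4) + (10)·(8) = 226.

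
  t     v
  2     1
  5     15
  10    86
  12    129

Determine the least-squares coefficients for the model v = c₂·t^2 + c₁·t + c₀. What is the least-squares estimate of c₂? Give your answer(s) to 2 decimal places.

Setting ∂/∂c₂ … = 0 gives: 31377·c₂ + 2861·c₁ + 273·c₀ = 27555;  2861·c₂ + 273·c₁ + 29·c₀ = 2485;  273·c₂ + 29·c₁ + 4·c₀ = 231.
(Σt^2·t^2 = 31377, Σt^2·t = 2861, Σt^2 = 273, Σt·t = 273, Σt = 29, Σ1 = 4, Σt^2·v = 27555, Σt·v = 2485, Σv = 231.)
Row-reducing yields c₂ = 2027/1780, c₁ = -5499/1780, c₀ = 216/89.

c₂ = 1.14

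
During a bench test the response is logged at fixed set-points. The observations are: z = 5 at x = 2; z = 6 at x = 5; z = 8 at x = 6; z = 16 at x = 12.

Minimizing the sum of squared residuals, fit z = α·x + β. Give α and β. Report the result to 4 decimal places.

α = 1.1611, β = 1.4929

AᵀA·[α, β]ᵀ = Aᵀz reads: 209·α + 25·β = 280;  25·α + 4·β = 35.
(Σx·x = 209, Σx = 25, Σ1 = 4, Σx·z = 280, Σz = 35.)
Eliminating β: 4·(row 1) − 25·(row 2) gives 211·α = 4·280 − 25·35 = 245, so α = 245/211.
Then β = (35 − 25·(245/211))/4 = 315/211.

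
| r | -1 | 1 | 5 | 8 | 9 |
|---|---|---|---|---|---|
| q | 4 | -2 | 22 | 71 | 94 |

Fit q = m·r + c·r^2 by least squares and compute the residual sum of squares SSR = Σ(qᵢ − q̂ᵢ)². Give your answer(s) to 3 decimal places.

Entries of MᵀM: Σr·r = 172, Σr·r^2 = 1366, Σr^2·r^2 = 11284.
And Σr·q = 1518, Σr^2·q = 12710.
Normal equations: [[172, 1366]; [1366, 11284]]·[m, c]ᵀ = [1518, 12710]ᵀ.
det = 172·11284 − 1366² = 74892.
m = (1518·11284 − 1366·12710)/74892 = -58187/18723; c = (172·12710 − 1366·1518)/74892 = 28133/18723.
Residuals: -11428/18723, -2464/6241, -484/18723, -5683/18723, 1624/6241; SSR = 12899/18723.

SSR = 0.689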